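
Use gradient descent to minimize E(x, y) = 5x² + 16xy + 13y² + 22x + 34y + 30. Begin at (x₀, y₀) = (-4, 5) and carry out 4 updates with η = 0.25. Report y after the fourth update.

11267.125

∇E = (10x + 16y + 22, 16x + 26y + 34)
(x₁, y₁) = (-4, 5) − 0.25·(62, 100) = (-19.5, -20)
(x₂, y₂) = (-19.5, -20) − 0.25·(-493, -798) = (103.75, 179.5)
(x₃, y₃) = (103.75, 179.5) − 0.25·(3931.5, 6361) = (-879.125, -1410.75)
(x₄, y₄) = (-879.125, -1410.75) − 0.25·(-31341.25, -50711.5) = (6956.1875, 11267.125)
y = 11267.125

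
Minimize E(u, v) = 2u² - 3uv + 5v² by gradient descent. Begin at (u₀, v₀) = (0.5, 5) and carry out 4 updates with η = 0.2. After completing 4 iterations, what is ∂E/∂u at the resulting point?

-46.048

∇E = (4u - 3v, -3u + 10v)
(u₁, v₁) = (0.5, 5) − 0.2·(-13, 48.5) = (3.1, -4.7)
(u₂, v₂) = (3.1, -4.7) − 0.2·(26.5, -56.3) = (-2.2, 6.56)
(u₃, v₃) = (-2.2, 6.56) − 0.2·(-28.48, 72.2) = (3.496, -7.88)
(u₄, v₄) = (3.496, -7.88) − 0.2·(37.624, -89.288) = (-4.0288, 9.9776)
∂E/∂u at (-4.0288, 9.9776) = -46.048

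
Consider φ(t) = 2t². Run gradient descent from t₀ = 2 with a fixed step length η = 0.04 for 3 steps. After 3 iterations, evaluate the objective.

φ′(t) = 4t
Step 1: φ′(2) = 8; t₁ = 2 − 0.04·8 = 1.68
Step 2: φ′(1.68) = 6.72; t₂ = 1.68 − 0.04·6.72 = 1.4112
Step 3: φ′(1.4112) = 5.6448; t₃ = 1.4112 − 0.04·5.6448 = 1.185408
φ(1.185408) = 2.810384252928

2.810384252928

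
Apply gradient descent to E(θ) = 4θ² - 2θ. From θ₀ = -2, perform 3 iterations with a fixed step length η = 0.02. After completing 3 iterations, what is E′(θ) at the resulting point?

E′(θ) = 8θ - 2
Step 1: E′(-2) = -18; θ₁ = -2 − 0.02·(-18) = -1.64
Step 2: E′(-1.64) = -15.12; θ₂ = -1.64 − 0.02·(-15.12) = -1.3376
Step 3: E′(-1.3376) = -12.7008; θ₃ = -1.3376 − 0.02·(-12.7008) = -1.083584
E′(θ) at (-1.083584) = -10.668672

-10.668672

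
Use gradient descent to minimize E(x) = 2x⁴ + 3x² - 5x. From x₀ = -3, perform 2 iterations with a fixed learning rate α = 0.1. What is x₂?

-7294.6032

E′(x) = 8x³ + 6x - 5
Step 1: E′(-3) = -239; x₁ = -3 − 0.1·(-239) = 20.9
Step 2: E′(20.9) = 73155.032; x₂ = 20.9 − 0.1·73155.032 = -7294.6032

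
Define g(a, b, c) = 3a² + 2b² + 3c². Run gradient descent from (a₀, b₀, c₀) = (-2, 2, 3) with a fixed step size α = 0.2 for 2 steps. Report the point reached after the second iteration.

∇g = (6a, 4b, 6c)
Step 1: at (-2, 2, 3), ∇g = (-12, 8, 18) → (-2, 2, 3) − 0.2·(-12, 8, 18) = (0.4, 0.4, -0.6)
Step 2: at (0.4, 0.4, -0.6), ∇g = (2.4, 1.6, -3.6) → (0.4, 0.4, -0.6) − 0.2·(2.4, 1.6, -3.6) = (-0.08, 0.08, 0.12)

(-0.08, 0.08, 0.12)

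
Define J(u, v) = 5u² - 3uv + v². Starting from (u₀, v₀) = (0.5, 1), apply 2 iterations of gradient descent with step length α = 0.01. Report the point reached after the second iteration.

∇J = (10u - 3v, -3u + 2v)
(u₁, v₁) = (0.5, 1) − 0.01·(2, 0.5) = (0.48, 0.995)
(u₂, v₂) = (0.48, 0.995) − 0.01·(1.815, 0.55) = (0.46185, 0.9895)

(0.46185, 0.9895)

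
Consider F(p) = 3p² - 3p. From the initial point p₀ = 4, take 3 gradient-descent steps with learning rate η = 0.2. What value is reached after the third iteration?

0.472

F′(p) = 6p - 3
Step 1: F′(4) = 21; p₁ = 4 − 0.2·21 = -0.2
Step 2: F′(-0.2) = -4.2; p₂ = -0.2 − 0.2·(-4.2) = 0.64
Step 3: F′(0.64) = 0.84; p₃ = 0.64 − 0.2·0.84 = 0.472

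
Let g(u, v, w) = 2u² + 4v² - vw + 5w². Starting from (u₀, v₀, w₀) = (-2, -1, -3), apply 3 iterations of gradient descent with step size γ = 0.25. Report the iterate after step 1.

∇g = (4u, 8v - w, -v + 10w)
Step 1: at (-2, -1, -3), ∇g = (-8, -5, -29) → (-2, -1, -3) − 0.25·(-8, -5, -29) = (0, 0.25, 4.25)

(0, 0.25, 4.25)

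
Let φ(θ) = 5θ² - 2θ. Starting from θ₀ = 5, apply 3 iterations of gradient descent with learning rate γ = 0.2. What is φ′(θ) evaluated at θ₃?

φ′(θ) = 10θ - 2
θ₁ = 5 − 0.2·48 = -4.6
θ₂ = -4.6 − 0.2·(-48) = 5
θ₃ = 5 − 0.2·48 = -4.6
φ′(θ) at (-4.6) = -48

-48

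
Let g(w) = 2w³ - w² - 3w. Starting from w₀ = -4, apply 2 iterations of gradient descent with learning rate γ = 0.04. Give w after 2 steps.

-24.077184

g′(w) = 6w² - 2w - 3
Step 1: g′(-4) = 101; w₁ = -4 − 0.04·101 = -8.04
Step 2: g′(-8.04) = 400.9296; w₂ = -8.04 − 0.04·400.9296 = -24.077184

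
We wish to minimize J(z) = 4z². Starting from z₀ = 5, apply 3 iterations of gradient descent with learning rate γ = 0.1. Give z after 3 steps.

J′(z) = 8z
z₁ = 5 − 0.1·40 = 1
z₂ = 1 − 0.1·8 = 0.2
z₃ = 0.2 − 0.1·1.6 = 0.04

0.04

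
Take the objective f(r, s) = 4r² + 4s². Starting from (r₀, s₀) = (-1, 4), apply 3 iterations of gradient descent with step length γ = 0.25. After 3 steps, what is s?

∇f = (8r, 8s)
Step 1: at (-1, 4), ∇f = (-8, 32) → (-1, 4) − 0.25·(-8, 32) = (1, -4)
Step 2: at (1, -4), ∇f = (8, -32) → (1, -4) − 0.25·(8, -32) = (-1, 4)
Step 3: at (-1, 4), ∇f = (-8, 32) → (-1, 4) − 0.25·(-8, 32) = (1, -4)
s = -4

-4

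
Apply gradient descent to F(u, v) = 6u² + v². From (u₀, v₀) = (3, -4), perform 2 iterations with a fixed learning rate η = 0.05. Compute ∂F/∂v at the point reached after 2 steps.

∇F = (12u, 2v)
Step 1: at (3, -4), ∇F = (36, -8) → (3, -4) − 0.05·(36, -8) = (1.2, -3.6)
Step 2: at (1.2, -3.6), ∇F = (14.4, -7.2) → (1.2, -3.6) − 0.05·(14.4, -7.2) = (0.48, -3.24)
∂F/∂v at (0.48, -3.24) = -6.48

-6.48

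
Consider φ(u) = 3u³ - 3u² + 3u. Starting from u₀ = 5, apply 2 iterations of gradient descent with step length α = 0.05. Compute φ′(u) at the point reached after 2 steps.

φ′(u) = 9u² - 6u + 3
u₁ = 5 − 0.05·198 = -4.9
u₂ = -4.9 − 0.05·248.49 = -17.3245
φ′(u) at (-17.3245) = 2808.19170225

2808.19170225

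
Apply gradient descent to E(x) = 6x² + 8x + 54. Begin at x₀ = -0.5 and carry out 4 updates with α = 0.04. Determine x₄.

-0.65448064

E′(x) = 12x + 8
x₁ = -0.5 − 0.04·2 = -0.58
x₂ = -0.58 − 0.04·1.04 = -0.6216
x₃ = -0.6216 − 0.04·0.5408 = -0.643232
x₄ = -0.643232 − 0.04·0.281216 = -0.65448064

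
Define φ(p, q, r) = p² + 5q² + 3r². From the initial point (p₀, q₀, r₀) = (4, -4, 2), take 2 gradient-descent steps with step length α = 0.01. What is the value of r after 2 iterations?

1.7672

∇φ = (2p, 10q, 6r)
(p₁, q₁, r₁) = (4, -4, 2) − 0.01·(8, -40, 12) = (3.92, -3.6, 1.88)
(p₂, q₂, r₂) = (3.92, -3.6, 1.88) − 0.01·(7.84, -36, 11.28) = (3.8416, -3.24, 1.7672)
r = 1.7672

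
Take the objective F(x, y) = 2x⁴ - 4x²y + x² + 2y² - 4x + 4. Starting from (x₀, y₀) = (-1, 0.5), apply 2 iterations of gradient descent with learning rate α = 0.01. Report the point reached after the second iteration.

(-0.82112, 0.5316)

∇F = (8x³ - 8xy + 2x - 4, -4x² + 4y)
(x₁, y₁) = (-1, 0.5) − 0.01·(-10, -2) = (-0.9, 0.52)
(x₂, y₂) = (-0.9, 0.52) − 0.01·(-7.888, -1.16) = (-0.82112, 0.5316)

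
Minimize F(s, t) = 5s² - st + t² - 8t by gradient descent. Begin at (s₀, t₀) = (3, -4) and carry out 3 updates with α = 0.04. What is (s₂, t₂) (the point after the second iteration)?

∇F = (10s - t, -s + 2t - 8)
Step 1: at (3, -4), ∇F = (34, -19) → (3, -4) − 0.04·(34, -19) = (1.64, -3.24)
Step 2: at (1.64, -3.24), ∇F = (19.64, -16.12) → (1.64, -3.24) − 0.04·(19.64, -16.12) = (0.8544, -2.5952)

(0.8544, -2.5952)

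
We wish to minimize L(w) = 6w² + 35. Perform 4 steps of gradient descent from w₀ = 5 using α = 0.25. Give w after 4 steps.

80

L′(w) = 12w
w₁ = 5 − 0.25·60 = -10
w₂ = -10 − 0.25·(-120) = 20
w₃ = 20 − 0.25·240 = -40
w₄ = -40 − 0.25·(-480) = 80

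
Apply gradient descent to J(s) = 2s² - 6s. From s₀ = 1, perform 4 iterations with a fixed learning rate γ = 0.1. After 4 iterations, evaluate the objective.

J′(s) = 4s - 6
Step 1: J′(1) = -2; s₁ = 1 − 0.1·(-2) = 1.2
Step 2: J′(1.2) = -1.2; s₂ = 1.2 − 0.1·(-1.2) = 1.32
Step 3: J′(1.32) = -0.72; s₃ = 1.32 − 0.1·(-0.72) = 1.392
Step 4: J′(1.392) = -0.432; s₄ = 1.392 − 0.1·(-0.432) = 1.4352
J(1.4352) = -4.49160192

-4.49160192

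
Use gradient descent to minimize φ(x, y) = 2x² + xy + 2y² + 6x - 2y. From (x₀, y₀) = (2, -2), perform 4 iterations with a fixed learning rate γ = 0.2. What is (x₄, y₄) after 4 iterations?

∇φ = (4x + y + 6, x + 4y - 2)
Step 1: at (2, -2), ∇φ = (12, -8) → (2, -2) − 0.2·(12, -8) = (-0.4, -0.4)
Step 2: at (-0.4, -0.4), ∇φ = (4, -4) → (-0.4, -0.4) − 0.2·(4, -4) = (-1.2, 0.4)
Step 3: at (-1.2, 0.4), ∇φ = (1.6, -1.6) → (-1.2, 0.4) − 0.2·(1.6, -1.6) = (-1.52, 0.72)
Step 4: at (-1.52, 0.72), ∇φ = (0.64, -0.64) → (-1.52, 0.72) − 0.2·(0.64, -0.64) = (-1.648, 0.848)

(-1.648, 0.848)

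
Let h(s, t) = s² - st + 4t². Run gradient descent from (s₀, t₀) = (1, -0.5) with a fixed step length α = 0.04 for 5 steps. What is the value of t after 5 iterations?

0.0097536

∇h = (2s - t, -s + 8t)
Step 1: at (1, -0.5), ∇h = (2.5, -5) → (1, -0.5) − 0.04·(2.5, -5) = (0.9, -0.3)
Step 2: at (0.9, -0.3), ∇h = (2.1, -3.3) → (0.9, -0.3) − 0.04·(2.1, -3.3) = (0.816, -0.168)
Step 3: at (0.816, -0.168), ∇h = (1.8, -2.16) → (0.816, -0.168) − 0.04·(1.8, -2.16) = (0.744, -0.0816)
Step 4: at (0.744, -0.0816), ∇h = (1.5696, -1.3968) → (0.744, -0.0816) − 0.04·(1.5696, -1.3968) = (0.681216, -0.025728)
Step 5: at (0.681216, -0.025728), ∇h = (1.38816, -0.88704) → (0.681216, -0.025728) − 0.04·(1.38816, -0.88704) = (0.6256896, 0.0097536)
t = 0.0097536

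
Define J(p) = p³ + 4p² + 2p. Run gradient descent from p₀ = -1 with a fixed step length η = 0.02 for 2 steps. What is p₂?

-0.882616

J′(p) = 3p² + 8p + 2
Step 1: J′(-1) = -3; p₁ = -1 − 0.02·(-3) = -0.94
Step 2: J′(-0.94) = -2.8692; p₂ = -0.94 − 0.02·(-2.8692) = -0.882616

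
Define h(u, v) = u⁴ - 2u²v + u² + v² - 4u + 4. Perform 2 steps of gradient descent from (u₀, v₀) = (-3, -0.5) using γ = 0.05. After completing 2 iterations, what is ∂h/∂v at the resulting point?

-17.43809472

∇h = (4u³ - 4uv + 2u - 4, -2u² + 2v)
Step 1: at (-3, -0.5), ∇h = (-124, -19) → (-3, -0.5) − 0.05·(-124, -19) = (3.2, 0.45)
Step 2: at (3.2, 0.45), ∇h = (127.712, -19.58) → (3.2, 0.45) − 0.05·(127.712, -19.58) = (-3.1856, 1.429)
∂h/∂v at (-3.1856, 1.429) = -17.43809472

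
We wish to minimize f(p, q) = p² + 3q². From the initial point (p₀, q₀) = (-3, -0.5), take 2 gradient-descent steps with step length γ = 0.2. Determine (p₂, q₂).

(-1.08, -0.02)

∇f = (2p, 6q)
(p₁, q₁) = (-3, -0.5) − 0.2·(-6, -3) = (-1.8, 0.1)
(p₂, q₂) = (-1.8, 0.1) − 0.2·(-3.6, 0.6) = (-1.08, -0.02)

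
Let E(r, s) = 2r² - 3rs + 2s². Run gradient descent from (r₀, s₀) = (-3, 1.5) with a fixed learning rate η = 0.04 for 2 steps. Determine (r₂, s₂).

∇E = (4r - 3s, -3r + 4s)
Step 1: at (-3, 1.5), ∇E = (-16.5, 15) → (-3, 1.5) − 0.04·(-16.5, 15) = (-2.34, 0.9)
Step 2: at (-2.34, 0.9), ∇E = (-12.06, 10.62) → (-2.34, 0.9) − 0.04·(-12.06, 10.62) = (-1.8576, 0.4752)

(-1.8576, 0.4752)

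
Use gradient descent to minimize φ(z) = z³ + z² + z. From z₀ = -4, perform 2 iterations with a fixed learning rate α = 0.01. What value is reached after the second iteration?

-4.915243

φ′(z) = 3z² + 2z + 1
z₁ = -4 − 0.01·41 = -4.41
z₂ = -4.41 − 0.01·50.5243 = -4.915243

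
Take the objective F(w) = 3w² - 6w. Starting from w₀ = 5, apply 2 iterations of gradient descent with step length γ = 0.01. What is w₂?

F′(w) = 6w - 6
w₁ = 5 − 0.01·24 = 4.76
w₂ = 4.76 − 0.01·22.56 = 4.5344

4.5344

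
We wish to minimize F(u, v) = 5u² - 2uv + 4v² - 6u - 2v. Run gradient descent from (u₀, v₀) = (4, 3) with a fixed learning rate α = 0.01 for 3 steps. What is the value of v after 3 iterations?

2.596856

∇F = (10u - 2v - 6, -2u + 8v - 2)
(u₁, v₁) = (4, 3) − 0.01·(28, 14) = (3.72, 2.86)
(u₂, v₂) = (3.72, 2.86) − 0.01·(25.48, 13.44) = (3.4652, 2.7256)
(u₃, v₃) = (3.4652, 2.7256) − 0.01·(23.2008, 12.8744) = (3.233192, 2.596856)
v = 2.596856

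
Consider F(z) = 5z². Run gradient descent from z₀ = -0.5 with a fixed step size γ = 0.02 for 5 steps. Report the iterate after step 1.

-0.4

F′(z) = 10z
z₁ = -0.5 − 0.02·(-5) = -0.4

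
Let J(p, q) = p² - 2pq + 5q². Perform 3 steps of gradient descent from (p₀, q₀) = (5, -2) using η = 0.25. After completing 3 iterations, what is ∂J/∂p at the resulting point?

∇J = (2p - 2q, -2p + 10q)
Step 1: at (5, -2), ∇J = (14, -30) → (5, -2) − 0.25·(14, -30) = (1.5, 5.5)
Step 2: at (1.5, 5.5), ∇J = (-8, 52) → (1.5, 5.5) − 0.25·(-8, 52) = (3.5, -7.5)
Step 3: at (3.5, -7.5), ∇J = (22, -82) → (3.5, -7.5) − 0.25·(22, -82) = (-2, 13)
∂J/∂p at (-2, 13) = -30

-30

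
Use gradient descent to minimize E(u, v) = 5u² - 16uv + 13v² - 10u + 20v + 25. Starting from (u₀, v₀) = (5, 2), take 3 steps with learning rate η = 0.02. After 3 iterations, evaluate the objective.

∇E = (10u - 16v - 10, -16u + 26v + 20)
(u₁, v₁) = (5, 2) − 0.02·(8, -8) = (4.84, 2.16)
(u₂, v₂) = (4.84, 2.16) − 0.02·(3.84, -1.28) = (4.7632, 2.1856)
(u₃, v₃) = (4.7632, 2.1856) − 0.02·(2.6624, 0.6144) = (4.709952, 2.173312)
E(4.709952, 2.173312) = 29.908541636608

29.908541636608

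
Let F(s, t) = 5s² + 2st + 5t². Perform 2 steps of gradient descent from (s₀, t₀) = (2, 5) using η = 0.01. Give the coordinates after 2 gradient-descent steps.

∇F = (10s + 2t, 2s + 10t)
(s₁, t₁) = (2, 5) − 0.01·(30, 54) = (1.7, 4.46)
(s₂, t₂) = (1.7, 4.46) − 0.01·(25.92, 48) = (1.4408, 3.98)

(1.4408, 3.98)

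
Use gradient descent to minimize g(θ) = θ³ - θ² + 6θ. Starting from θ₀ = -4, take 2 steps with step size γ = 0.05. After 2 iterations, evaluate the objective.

g′(θ) = 3θ² - 2θ + 6
Step 1: g′(-4) = 62; θ₁ = -4 − 0.05·62 = -7.1
Step 2: g′(-7.1) = 171.43; θ₂ = -7.1 − 0.05·171.43 = -15.6715
g(-15.6715) = -4188.481251075875

-4188.481251075875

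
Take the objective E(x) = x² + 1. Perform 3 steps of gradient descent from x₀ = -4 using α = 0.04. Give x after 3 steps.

-3.114752

E′(x) = 2x
x₁ = -4 − 0.04·(-8) = -3.68
x₂ = -3.68 − 0.04·(-7.36) = -3.3856
x₃ = -3.3856 − 0.04·(-6.7712) = -3.114752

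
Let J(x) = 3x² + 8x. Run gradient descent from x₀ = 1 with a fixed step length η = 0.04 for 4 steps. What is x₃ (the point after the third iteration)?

-0.309056

J′(x) = 6x + 8
x₁ = 1 − 0.04·14 = 0.44
x₂ = 0.44 − 0.04·10.64 = 0.0144
x₃ = 0.0144 − 0.04·8.0864 = -0.309056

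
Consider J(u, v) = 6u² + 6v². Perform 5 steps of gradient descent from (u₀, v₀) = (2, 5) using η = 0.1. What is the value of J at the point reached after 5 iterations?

∇J = (12u, 12v)
Step 1: at (2, 5), ∇J = (24, 60) → (2, 5) − 0.1·(24, 60) = (-0.4, -1)
Step 2: at (-0.4, -1), ∇J = (-4.8, -12) → (-0.4, -1) − 0.1·(-4.8, -12) = (0.08, 0.2)
Step 3: at (0.08, 0.2), ∇J = (0.96, 2.4) → (0.08, 0.2) − 0.1·(0.96, 2.4) = (-0.016, -0.04)
Step 4: at (-0.016, -0.04), ∇J = (-0.192, -0.48) → (-0.016, -0.04) − 0.1·(-0.192, -0.48) = (0.0032, 0.008)
Step 5: at (0.0032, 0.008), ∇J = (0.0384, 0.096) → (0.0032, 0.008) − 0.1·(0.0384, 0.096) = (-0.00064, -0.0016)
J(-0.00064, -0.0016) = 0.0000178176

0.0000178176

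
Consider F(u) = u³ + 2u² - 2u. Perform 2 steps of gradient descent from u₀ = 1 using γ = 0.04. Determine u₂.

F′(u) = 3u² + 4u - 2
Step 1: F′(1) = 5; u₁ = 1 − 0.04·5 = 0.8
Step 2: F′(0.8) = 3.12; u₂ = 0.8 − 0.04·3.12 = 0.6752

0.6752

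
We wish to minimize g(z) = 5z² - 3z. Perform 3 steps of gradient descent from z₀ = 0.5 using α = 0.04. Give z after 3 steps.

g′(z) = 10z - 3
Step 1: g′(0.5) = 2; z₁ = 0.5 − 0.04·2 = 0.42
Step 2: g′(0.42) = 1.2; z₂ = 0.42 − 0.04·1.2 = 0.372
Step 3: g′(0.372) = 0.72; z₃ = 0.372 − 0.04·0.72 = 0.3432

0.3432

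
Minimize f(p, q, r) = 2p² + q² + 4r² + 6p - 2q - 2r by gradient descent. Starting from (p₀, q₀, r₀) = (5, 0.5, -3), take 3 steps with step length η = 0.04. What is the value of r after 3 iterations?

∇f = (4p + 6, 2q - 2, 8r - 2)
Step 1: at (5, 0.5, -3), ∇f = (26, -1, -26) → (5, 0.5, -3) − 0.04·(26, -1, -26) = (3.96, 0.54, -1.96)
Step 2: at (3.96, 0.54, -1.96), ∇f = (21.84, -0.92, -17.68) → (3.96, 0.54, -1.96) − 0.04·(21.84, -0.92, -17.68) = (3.0864, 0.5768, -1.2528)
Step 3: at (3.0864, 0.5768, -1.2528), ∇f = (18.3456, -0.8464, -12.0224) → (3.0864, 0.5768, -1.2528) − 0.04·(18.3456, -0.8464, -12.0224) = (2.352576, 0.610656, -0.771904)
r = -0.771904

-0.771904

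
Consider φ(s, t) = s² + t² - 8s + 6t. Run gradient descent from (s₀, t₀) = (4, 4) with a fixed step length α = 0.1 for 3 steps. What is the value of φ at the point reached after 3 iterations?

∇φ = (2s - 8, 2t + 6)
(s₁, t₁) = (4, 4) − 0.1·(0, 14) = (4, 2.6)
(s₂, t₂) = (4, 2.6) − 0.1·(0, 11.2) = (4, 1.48)
(s₃, t₃) = (4, 1.48) − 0.1·(0, 8.96) = (4, 0.584)
φ(4, 0.584) = -12.154944

-12.154944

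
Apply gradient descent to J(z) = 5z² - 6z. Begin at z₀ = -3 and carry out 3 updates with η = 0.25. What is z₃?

12.75

J′(z) = 10z - 6
z₁ = -3 − 0.25·(-36) = 6
z₂ = 6 − 0.25·54 = -7.5
z₃ = -7.5 − 0.25·(-81) = 12.75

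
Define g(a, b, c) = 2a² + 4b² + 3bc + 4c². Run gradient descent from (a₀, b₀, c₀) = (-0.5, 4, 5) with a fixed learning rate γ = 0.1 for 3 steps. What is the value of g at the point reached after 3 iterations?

∇g = (4a, 8b + 3c, 3b + 8c)
(a₁, b₁, c₁) = (-0.5, 4, 5) − 0.1·(-2, 47, 52) = (-0.3, -0.7, -0.2)
(a₂, b₂, c₂) = (-0.3, -0.7, -0.2) − 0.1·(-1.2, -6.2, -3.7) = (-0.18, -0.08, 0.17)
(a₃, b₃, c₃) = (-0.18, -0.08, 0.17) − 0.1·(-0.72, -0.13, 1.12) = (-0.108, -0.067, 0.058)
g(-0.108, -0.067, 0.058) = 0.043082

0.043082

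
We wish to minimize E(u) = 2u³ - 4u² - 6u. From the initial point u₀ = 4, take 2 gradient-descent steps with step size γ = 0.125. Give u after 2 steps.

E′(u) = 6u² - 8u - 6
u₁ = 4 − 0.125·58 = -3.25
u₂ = -3.25 − 0.125·83.375 = -13.671875

-13.671875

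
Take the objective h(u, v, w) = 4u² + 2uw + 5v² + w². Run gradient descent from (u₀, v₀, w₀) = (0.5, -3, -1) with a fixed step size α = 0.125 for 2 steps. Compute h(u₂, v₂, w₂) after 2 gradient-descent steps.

∇h = (8u + 2w, 10v, 2u + 2w)
Step 1: at (0.5, -3, -1), ∇h = (2, -30, -1) → (0.5, -3, -1) − 0.125·(2, -30, -1) = (0.25, 0.75, -0.875)
Step 2: at (0.25, 0.75, -0.875), ∇h = (0.25, 7.5, -1.25) → (0.25, 0.75, -0.875) − 0.125·(0.25, 7.5, -1.25) = (0.21875, -0.1875, -0.71875)
h(0.21875, -0.1875, -0.71875) = 0.5693359375

0.5693359375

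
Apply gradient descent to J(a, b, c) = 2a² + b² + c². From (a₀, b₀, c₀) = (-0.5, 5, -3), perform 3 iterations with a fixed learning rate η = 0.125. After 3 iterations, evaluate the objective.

∇J = (4a, 2b, 2c)
Step 1: at (-0.5, 5, -3), ∇J = (-2, 10, -6) → (-0.5, 5, -3) − 0.125·(-2, 10, -6) = (-0.25, 3.75, -2.25)
Step 2: at (-0.25, 3.75, -2.25), ∇J = (-1, 7.5, -4.5) → (-0.25, 3.75, -2.25) − 0.125·(-1, 7.5, -4.5) = (-0.125, 2.8125, -1.6875)
Step 3: at (-0.125, 2.8125, -1.6875), ∇J = (-0.5, 5.625, -3.375) → (-0.125, 2.8125, -1.6875) − 0.125·(-0.5, 5.625, -3.375) = (-0.0625, 2.109375, -1.265625)
J(-0.0625, 2.109375, -1.265625) = 6.05908203125

6.05908203125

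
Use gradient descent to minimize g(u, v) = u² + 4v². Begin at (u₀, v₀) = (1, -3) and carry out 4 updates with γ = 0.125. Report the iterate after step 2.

(0.5625, 0)

∇g = (2u, 8v)
Step 1: at (1, -3), ∇g = (2, -24) → (1, -3) − 0.125·(2, -24) = (0.75, 0)
Step 2: at (0.75, 0), ∇g = (1.5, 0) → (0.75, 0) − 0.125·(1.5, 0) = (0.5625, 0)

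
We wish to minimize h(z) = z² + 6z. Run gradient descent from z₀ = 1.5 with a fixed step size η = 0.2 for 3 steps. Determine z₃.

h′(z) = 2z + 6
Step 1: h′(1.5) = 9; z₁ = 1.5 − 0.2·9 = -0.3
Step 2: h′(-0.3) = 5.4; z₂ = -0.3 − 0.2·5.4 = -1.38
Step 3: h′(-1.38) = 3.24; z₃ = -1.38 − 0.2·3.24 = -2.028

-2.028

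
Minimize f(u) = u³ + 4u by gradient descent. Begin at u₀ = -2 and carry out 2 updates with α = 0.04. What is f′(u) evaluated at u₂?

43.669167603712

f′(u) = 3u² + 4
u₁ = -2 − 0.04·16 = -2.64
u₂ = -2.64 − 0.04·24.9088 = -3.636352
f′(u) at (-3.636352) = 43.669167603712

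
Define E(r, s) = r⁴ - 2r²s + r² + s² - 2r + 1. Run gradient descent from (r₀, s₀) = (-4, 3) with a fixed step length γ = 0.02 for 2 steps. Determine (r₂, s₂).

(0.48324352, 3.384384)

∇E = (4r³ - 4rs + 2r - 2, -2r² + 2s)
(r₁, s₁) = (-4, 3) − 0.02·(-218, -26) = (0.36, 3.52)
(r₂, s₂) = (0.36, 3.52) − 0.02·(-6.162176, 6.7808) = (0.48324352, 3.384384)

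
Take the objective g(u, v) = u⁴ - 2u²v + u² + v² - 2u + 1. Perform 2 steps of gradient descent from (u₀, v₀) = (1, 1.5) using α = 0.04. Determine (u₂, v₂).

∇g = (4u³ - 4uv + 2u - 2, -2u² + 2v)
(u₁, v₁) = (1, 1.5) − 0.04·(-2, 1) = (1.08, 1.46)
(u₂, v₂) = (1.08, 1.46) − 0.04·(-1.108352, 0.5872) = (1.12433408, 1.436512)

(1.12433408, 1.436512)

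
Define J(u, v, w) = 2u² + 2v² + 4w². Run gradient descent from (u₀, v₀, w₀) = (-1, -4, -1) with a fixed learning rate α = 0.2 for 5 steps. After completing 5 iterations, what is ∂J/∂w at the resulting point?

∇J = (4u, 4v, 8w)
(u₁, v₁, w₁) = (-1, -4, -1) − 0.2·(-4, -16, -8) = (-0.2, -0.8, 0.6)
(u₂, v₂, w₂) = (-0.2, -0.8, 0.6) − 0.2·(-0.8, -3.2, 4.8) = (-0.04, -0.16, -0.36)
(u₃, v₃, w₃) = (-0.04, -0.16, -0.36) − 0.2·(-0.16, -0.64, -2.88) = (-0.008, -0.032, 0.216)
(u₄, v₄, w₄) = (-0.008, -0.032, 0.216) − 0.2·(-0.032, -0.128, 1.728) = (-0.0016, -0.0064, -0.1296)
(u₅, v₅, w₅) = (-0.0016, -0.0064, -0.1296) − 0.2·(-0.0064, -0.0256, -1.0368) = (-0.00032, -0.00128, 0.07776)
∂J/∂w at (-0.00032, -0.00128, 0.07776) = 0.62208

0.62208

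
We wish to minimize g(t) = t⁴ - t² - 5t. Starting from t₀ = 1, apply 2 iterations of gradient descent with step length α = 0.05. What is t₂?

1.210825

g′(t) = 4t³ - 2t - 5
t₁ = 1 − 0.05·(-3) = 1.15
t₂ = 1.15 − 0.05·(-1.2165) = 1.210825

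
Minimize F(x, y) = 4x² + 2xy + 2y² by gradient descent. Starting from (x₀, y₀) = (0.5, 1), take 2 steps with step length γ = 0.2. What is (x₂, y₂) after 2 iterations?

∇F = (8x + 2y, 2x + 4y)
Step 1: at (0.5, 1), ∇F = (6, 5) → (0.5, 1) − 0.2·(6, 5) = (-0.7, 0)
Step 2: at (-0.7, 0), ∇F = (-5.6, -1.4) → (-0.7, 0) − 0.2·(-5.6, -1.4) = (0.42, 0.28)

(0.42, 0.28)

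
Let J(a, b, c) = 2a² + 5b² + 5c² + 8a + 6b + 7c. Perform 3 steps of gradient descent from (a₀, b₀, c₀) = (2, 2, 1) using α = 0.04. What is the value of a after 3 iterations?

∇J = (4a + 8, 10b + 6, 10c + 7)
Step 1: at (2, 2, 1), ∇J = (16, 26, 17) → (2, 2, 1) − 0.04·(16, 26, 17) = (1.36, 0.96, 0.32)
Step 2: at (1.36, 0.96, 0.32), ∇J = (13.44, 15.6, 10.2) → (1.36, 0.96, 0.32) − 0.04·(13.44, 15.6, 10.2) = (0.8224, 0.336, -0.088)
Step 3: at (0.8224, 0.336, -0.088), ∇J = (11.2896, 9.36, 6.12) → (0.8224, 0.336, -0.088) − 0.04·(11.2896, 9.36, 6.12) = (0.370816, -0.0384, -0.3328)
a = 0.370816

0.370816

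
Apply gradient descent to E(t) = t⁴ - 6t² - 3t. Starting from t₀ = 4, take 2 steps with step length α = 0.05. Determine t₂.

E′(t) = 4t³ - 12t - 3
Step 1: E′(4) = 205; t₁ = 4 − 0.05·205 = -6.25
Step 2: E′(-6.25) = -904.5625; t₂ = -6.25 − 0.05·(-904.5625) = 38.978125

38.978125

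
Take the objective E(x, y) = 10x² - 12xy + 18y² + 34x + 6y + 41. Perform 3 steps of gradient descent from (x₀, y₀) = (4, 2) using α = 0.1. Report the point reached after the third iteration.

∇E = (20x - 12y + 34, -12x + 36y + 6)
Step 1: at (4, 2), ∇E = (90, 30) → (4, 2) − 0.1·(90, 30) = (-5, -1)
Step 2: at (-5, -1), ∇E = (-54, 30) → (-5, -1) − 0.1·(-54, 30) = (0.4, -4)
Step 3: at (0.4, -4), ∇E = (90, -142.8) → (0.4, -4) − 0.1·(90, -142.8) = (-8.6, 10.28)

(-8.6, 10.28)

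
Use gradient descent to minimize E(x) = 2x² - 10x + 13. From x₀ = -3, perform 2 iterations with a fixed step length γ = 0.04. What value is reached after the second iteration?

E′(x) = 4x - 10
Step 1: E′(-3) = -22; x₁ = -3 − 0.04·(-22) = -2.12
Step 2: E′(-2.12) = -18.48; x₂ = -2.12 − 0.04·(-18.48) = -1.3808

-1.3808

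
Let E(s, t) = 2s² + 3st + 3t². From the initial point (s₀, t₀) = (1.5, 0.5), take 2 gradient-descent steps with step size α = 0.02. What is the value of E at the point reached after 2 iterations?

∇E = (4s + 3t, 3s + 6t)
(s₁, t₁) = (1.5, 0.5) − 0.02·(7.5, 7.5) = (1.35, 0.35)
(s₂, t₂) = (1.35, 0.35) − 0.02·(6.45, 6.15) = (1.221, 0.227)
E(1.221, 0.227) = 3.96777

3.96777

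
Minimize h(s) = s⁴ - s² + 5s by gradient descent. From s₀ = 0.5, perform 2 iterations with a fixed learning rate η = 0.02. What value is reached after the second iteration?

h′(s) = 4s³ - 2s + 5
s₁ = 0.5 − 0.02·4.5 = 0.41
s₂ = 0.41 − 0.02·4.455684 = 0.32088632

0.32088632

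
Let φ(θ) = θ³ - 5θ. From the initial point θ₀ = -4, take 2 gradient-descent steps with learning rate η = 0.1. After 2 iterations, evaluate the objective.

-22926.470323563

φ′(θ) = 3θ² - 5
θ₁ = -4 − 0.1·43 = -8.3
θ₂ = -8.3 − 0.1·201.67 = -28.467
φ(-28.467) = -22926.470323563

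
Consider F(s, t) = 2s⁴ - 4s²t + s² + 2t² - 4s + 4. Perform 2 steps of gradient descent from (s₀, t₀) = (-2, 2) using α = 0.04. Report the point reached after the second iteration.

(-0.48448, 1.9744)

∇F = (8s³ - 8st + 2s - 4, -4s² + 4t)
Step 1: at (-2, 2), ∇F = (-40, -8) → (-2, 2) − 0.04·(-40, -8) = (-0.4, 2.32)
Step 2: at (-0.4, 2.32), ∇F = (2.112, 8.64) → (-0.4, 2.32) − 0.04·(2.112, 8.64) = (-0.48448, 1.9744)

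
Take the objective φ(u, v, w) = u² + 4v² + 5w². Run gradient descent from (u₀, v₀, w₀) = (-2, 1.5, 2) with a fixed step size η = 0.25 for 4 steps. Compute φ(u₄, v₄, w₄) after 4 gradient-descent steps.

∇φ = (2u, 8v, 10w)
(u₁, v₁, w₁) = (-2, 1.5, 2) − 0.25·(-4, 12, 20) = (-1, -1.5, -3)
(u₂, v₂, w₂) = (-1, -1.5, -3) − 0.25·(-2, -12, -30) = (-0.5, 1.5, 4.5)
(u₃, v₃, w₃) = (-0.5, 1.5, 4.5) − 0.25·(-1, 12, 45) = (-0.25, -1.5, -6.75)
(u₄, v₄, w₄) = (-0.25, -1.5, -6.75) − 0.25·(-0.5, -12, -67.5) = (-0.125, 1.5, 10.125)
φ(-0.125, 1.5, 10.125) = 521.59375

521.59375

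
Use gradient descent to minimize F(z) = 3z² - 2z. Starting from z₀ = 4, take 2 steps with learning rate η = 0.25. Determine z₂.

F′(z) = 6z - 2
Step 1: F′(4) = 22; z₁ = 4 − 0.25·22 = -1.5
Step 2: F′(-1.5) = -11; z₂ = -1.5 − 0.25·(-11) = 1.25

1.25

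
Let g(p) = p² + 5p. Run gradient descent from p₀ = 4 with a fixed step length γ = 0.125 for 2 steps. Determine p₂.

1.15625

g′(p) = 2p + 5
p₁ = 4 − 0.125·13 = 2.375
p₂ = 2.375 − 0.125·9.75 = 1.15625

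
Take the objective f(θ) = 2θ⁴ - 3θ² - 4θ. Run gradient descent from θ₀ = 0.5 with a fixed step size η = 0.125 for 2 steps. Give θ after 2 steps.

f′(θ) = 8θ³ - 6θ - 4
Step 1: f′(0.5) = -6; θ₁ = 0.5 − 0.125·(-6) = 1.25
Step 2: f′(1.25) = 4.125; θ₂ = 1.25 − 0.125·4.125 = 0.734375

0.734375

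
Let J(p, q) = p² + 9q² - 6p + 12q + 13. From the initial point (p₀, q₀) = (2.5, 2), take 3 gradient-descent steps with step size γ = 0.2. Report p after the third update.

2.892

∇J = (2p - 6, 18q + 12)
Step 1: at (2.5, 2), ∇J = (-1, 48) → (2.5, 2) − 0.2·(-1, 48) = (2.7, -7.6)
Step 2: at (2.7, -7.6), ∇J = (-0.6, -124.8) → (2.7, -7.6) − 0.2·(-0.6, -124.8) = (2.82, 17.36)
Step 3: at (2.82, 17.36), ∇J = (-0.36, 324.48) → (2.82, 17.36) − 0.2·(-0.36, 324.48) = (2.892, -47.536)
p = 2.892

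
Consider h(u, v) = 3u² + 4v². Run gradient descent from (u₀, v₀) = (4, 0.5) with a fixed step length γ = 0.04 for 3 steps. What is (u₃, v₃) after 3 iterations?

(1.755904, 0.157216)

∇h = (6u, 8v)
(u₁, v₁) = (4, 0.5) − 0.04·(24, 4) = (3.04, 0.34)
(u₂, v₂) = (3.04, 0.34) − 0.04·(18.24, 2.72) = (2.3104, 0.2312)
(u₃, v₃) = (2.3104, 0.2312) − 0.04·(13.8624, 1.8496) = (1.755904, 0.157216)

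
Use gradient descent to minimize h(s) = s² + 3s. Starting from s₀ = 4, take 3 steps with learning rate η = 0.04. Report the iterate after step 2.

3.1552

h′(s) = 2s + 3
s₁ = 4 − 0.04·11 = 3.56
s₂ = 3.56 − 0.04·10.12 = 3.1552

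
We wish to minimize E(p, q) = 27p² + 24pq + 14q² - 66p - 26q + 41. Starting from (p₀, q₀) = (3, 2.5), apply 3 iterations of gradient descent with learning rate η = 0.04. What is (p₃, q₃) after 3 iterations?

(-11.39616, -7.603552)

∇E = (54p + 24q - 66, 24p + 28q - 26)
Step 1: at (3, 2.5), ∇E = (156, 116) → (3, 2.5) − 0.04·(156, 116) = (-3.24, -2.14)
Step 2: at (-3.24, -2.14), ∇E = (-292.32, -163.68) → (-3.24, -2.14) − 0.04·(-292.32, -163.68) = (8.4528, 4.4072)
Step 3: at (8.4528, 4.4072), ∇E = (496.224, 300.2688) → (8.4528, 4.4072) − 0.04·(496.224, 300.2688) = (-11.39616, -7.603552)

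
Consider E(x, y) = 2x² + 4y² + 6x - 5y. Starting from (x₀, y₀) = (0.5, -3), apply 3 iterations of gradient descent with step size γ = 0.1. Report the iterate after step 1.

(-0.3, -0.1)

∇E = (4x + 6, 8y - 5)
Step 1: at (0.5, -3), ∇E = (8, -29) → (0.5, -3) − 0.1·(8, -29) = (-0.3, -0.1)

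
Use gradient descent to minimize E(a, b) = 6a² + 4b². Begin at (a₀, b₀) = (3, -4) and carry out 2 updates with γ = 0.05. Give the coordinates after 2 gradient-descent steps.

∇E = (12a, 8b)
Step 1: at (3, -4), ∇E = (36, -32) → (3, -4) − 0.05·(36, -32) = (1.2, -2.4)
Step 2: at (1.2, -2.4), ∇E = (14.4, -19.2) → (1.2, -2.4) − 0.05·(14.4, -19.2) = (0.48, -1.44)

(0.48, -1.44)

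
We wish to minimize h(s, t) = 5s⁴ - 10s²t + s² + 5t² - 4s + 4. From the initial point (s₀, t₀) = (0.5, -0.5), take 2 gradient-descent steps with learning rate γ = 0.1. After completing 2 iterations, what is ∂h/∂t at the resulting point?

-2.134925625

∇h = (20s³ - 20st + 2s - 4, -10s² + 10t)
(s₁, t₁) = (0.5, -0.5) − 0.1·(4.5, -7.5) = (0.05, 0.25)
(s₂, t₂) = (0.05, 0.25) − 0.1·(-4.1475, 2.475) = (0.46475, 0.0025)
∂h/∂t at (0.46475, 0.0025) = -2.134925625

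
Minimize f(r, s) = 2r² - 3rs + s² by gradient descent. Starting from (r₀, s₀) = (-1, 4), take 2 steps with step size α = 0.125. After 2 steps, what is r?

∇f = (4r - 3s, -3r + 2s)
Step 1: at (-1, 4), ∇f = (-16, 11) → (-1, 4) − 0.125·(-16, 11) = (1, 2.625)
Step 2: at (1, 2.625), ∇f = (-3.875, 2.25) → (1, 2.625) − 0.125·(-3.875, 2.25) = (1.484375, 2.34375)
r = 1.484375

1.484375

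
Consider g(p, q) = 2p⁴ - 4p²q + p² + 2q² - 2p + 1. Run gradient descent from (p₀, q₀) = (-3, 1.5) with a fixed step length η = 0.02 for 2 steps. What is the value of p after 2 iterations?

0.95472384

∇g = (8p³ - 8pq + 2p - 2, -4p² + 4q)
(p₁, q₁) = (-3, 1.5) − 0.02·(-188, -30) = (0.76, 2.1)
(p₂, q₂) = (0.76, 2.1) − 0.02·(-9.736192, 6.0896) = (0.95472384, 1.978208)
p = 0.95472384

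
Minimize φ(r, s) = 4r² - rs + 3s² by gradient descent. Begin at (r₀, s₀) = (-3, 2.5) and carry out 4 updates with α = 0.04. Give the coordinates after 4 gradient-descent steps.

(-0.50562048, 0.66671104)

∇φ = (8r - s, -r + 6s)
(r₁, s₁) = (-3, 2.5) − 0.04·(-26.5, 18) = (-1.94, 1.78)
(r₂, s₂) = (-1.94, 1.78) − 0.04·(-17.3, 12.62) = (-1.248, 1.2752)
(r₃, s₃) = (-1.248, 1.2752) − 0.04·(-11.2592, 8.8992) = (-0.797632, 0.919232)
(r₄, s₄) = (-0.797632, 0.919232) − 0.04·(-7.300288, 6.313024) = (-0.50562048, 0.66671104)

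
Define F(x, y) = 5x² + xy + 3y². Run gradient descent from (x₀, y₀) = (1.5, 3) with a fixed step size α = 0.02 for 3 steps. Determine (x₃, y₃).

(0.64236, 1.983924)

∇F = (10x + y, x + 6y)
(x₁, y₁) = (1.5, 3) − 0.02·(18, 19.5) = (1.14, 2.61)
(x₂, y₂) = (1.14, 2.61) − 0.02·(14.01, 16.8) = (0.8598, 2.274)
(x₃, y₃) = (0.8598, 2.274) − 0.02·(10.872, 14.5038) = (0.64236, 1.983924)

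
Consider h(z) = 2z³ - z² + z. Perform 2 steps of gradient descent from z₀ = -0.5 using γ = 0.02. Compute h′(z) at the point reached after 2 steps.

h′(z) = 6z² - 2z + 1
Step 1: h′(-0.5) = 3.5; z₁ = -0.5 − 0.02·3.5 = -0.57
Step 2: h′(-0.57) = 4.0894; z₂ = -0.57 − 0.02·4.0894 = -0.651788
h′(z) at (-0.651788) = 4.852541581664

4.852541581664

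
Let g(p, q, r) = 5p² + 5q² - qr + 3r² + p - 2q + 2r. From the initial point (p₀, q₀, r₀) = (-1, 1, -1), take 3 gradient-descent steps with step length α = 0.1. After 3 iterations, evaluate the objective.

-0.520651

∇g = (10p + 1, 10q - r - 2, -q + 6r + 2)
Step 1: at (-1, 1, -1), ∇g = (-9, 9, -5) → (-1, 1, -1) − 0.1·(-9, 9, -5) = (-0.1, 0.1, -0.5)
Step 2: at (-0.1, 0.1, -0.5), ∇g = (0, -0.5, -1.1) → (-0.1, 0.1, -0.5) − 0.1·(0, -0.5, -1.1) = (-0.1, 0.15, -0.39)
Step 3: at (-0.1, 0.15, -0.39), ∇g = (0, -0.11, -0.49) → (-0.1, 0.15, -0.39) − 0.1·(0, -0.11, -0.49) = (-0.1, 0.161, -0.341)
g(-0.1, 0.161, -0.341) = -0.520651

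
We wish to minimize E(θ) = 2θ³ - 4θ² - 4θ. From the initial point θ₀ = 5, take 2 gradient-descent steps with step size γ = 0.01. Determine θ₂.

E′(θ) = 6θ² - 8θ - 4
Step 1: E′(5) = 106; θ₁ = 5 − 0.01·106 = 3.94
Step 2: E′(3.94) = 57.6216; θ₂ = 3.94 − 0.01·57.6216 = 3.363784

3.363784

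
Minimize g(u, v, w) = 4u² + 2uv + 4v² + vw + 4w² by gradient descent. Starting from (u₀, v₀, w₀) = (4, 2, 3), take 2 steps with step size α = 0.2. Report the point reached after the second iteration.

(3.28, 3.76, 2)

∇g = (8u + 2v, 2u + 8v + w, v + 8w)
Step 1: at (4, 2, 3), ∇g = (36, 27, 26) → (4, 2, 3) − 0.2·(36, 27, 26) = (-3.2, -3.4, -2.2)
Step 2: at (-3.2, -3.4, -2.2), ∇g = (-32.4, -35.8, -21) → (-3.2, -3.4, -2.2) − 0.2·(-32.4, -35.8, -21) = (3.28, 3.76, 2)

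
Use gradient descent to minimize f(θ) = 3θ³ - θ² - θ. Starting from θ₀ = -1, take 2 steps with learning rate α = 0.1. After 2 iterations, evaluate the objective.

f′(θ) = 9θ² - 2θ - 1
θ₁ = -1 − 0.1·10 = -2
θ₂ = -2 − 0.1·39 = -5.9
f(-5.9) = -645.047

-645.047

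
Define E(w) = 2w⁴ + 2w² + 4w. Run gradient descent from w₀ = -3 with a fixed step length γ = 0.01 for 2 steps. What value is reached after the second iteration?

E′(w) = 8w³ + 4w + 4
Step 1: E′(-3) = -224; w₁ = -3 − 0.01·(-224) = -0.76
Step 2: E′(-0.76) = -2.551808; w₂ = -0.76 − 0.01·(-2.551808) = -0.73448192

-0.73448192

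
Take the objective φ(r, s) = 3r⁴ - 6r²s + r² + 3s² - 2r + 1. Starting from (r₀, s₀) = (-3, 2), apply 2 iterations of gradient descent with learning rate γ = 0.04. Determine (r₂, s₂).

∇φ = (12r³ - 12rs + 2r - 2, -6r² + 6s)
(r₁, s₁) = (-3, 2) − 0.04·(-260, -42) = (7.4, 3.68)
(r₂, s₂) = (7.4, 3.68) − 0.04·(4548.704, -306.48) = (-174.54816, 15.9392)

(-174.54816, 15.9392)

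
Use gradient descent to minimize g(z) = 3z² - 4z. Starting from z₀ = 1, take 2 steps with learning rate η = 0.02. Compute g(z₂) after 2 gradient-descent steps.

-1.13343488

g′(z) = 6z - 4
Step 1: g′(1) = 2; z₁ = 1 − 0.02·2 = 0.96
Step 2: g′(0.96) = 1.76; z₂ = 0.96 − 0.02·1.76 = 0.9248
g(0.9248) = -1.13343488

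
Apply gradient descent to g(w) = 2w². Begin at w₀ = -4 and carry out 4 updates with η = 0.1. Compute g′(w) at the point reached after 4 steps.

-2.0736

g′(w) = 4w
Step 1: g′(-4) = -16; w₁ = -4 − 0.1·(-16) = -2.4
Step 2: g′(-2.4) = -9.6; w₂ = -2.4 − 0.1·(-9.6) = -1.44
Step 3: g′(-1.44) = -5.76; w₃ = -1.44 − 0.1·(-5.76) = -0.864
Step 4: g′(-0.864) = -3.456; w₄ = -0.864 − 0.1·(-3.456) = -0.5184
g′(w) at (-0.5184) = -2.0736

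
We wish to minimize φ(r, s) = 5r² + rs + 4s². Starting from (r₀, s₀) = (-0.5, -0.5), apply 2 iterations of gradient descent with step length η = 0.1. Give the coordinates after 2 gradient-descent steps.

(0.005, -0.015)

∇φ = (10r + s, r + 8s)
Step 1: at (-0.5, -0.5), ∇φ = (-5.5, -4.5) → (-0.5, -0.5) − 0.1·(-5.5, -4.5) = (0.05, -0.05)
Step 2: at (0.05, -0.05), ∇φ = (0.45, -0.35) → (0.05, -0.05) − 0.1·(0.45, -0.35) = (0.005, -0.015)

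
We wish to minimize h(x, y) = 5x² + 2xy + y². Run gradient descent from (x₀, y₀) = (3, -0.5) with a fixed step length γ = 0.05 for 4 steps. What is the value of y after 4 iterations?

∇h = (10x + 2y, 2x + 2y)
Step 1: at (3, -0.5), ∇h = (29, 5) → (3, -0.5) − 0.05·(29, 5) = (1.55, -0.75)
Step 2: at (1.55, -0.75), ∇h = (14, 1.6) → (1.55, -0.75) − 0.05·(14, 1.6) = (0.85, -0.83)
Step 3: at (0.85, -0.83), ∇h = (6.84, 0.04) → (0.85, -0.83) − 0.05·(6.84, 0.04) = (0.508, -0.832)
Step 4: at (0.508, -0.832), ∇h = (3.416, -0.648) → (0.508, -0.832) − 0.05·(3.416, -0.648) = (0.3372, -0.7996)
y = -0.7996

-0.7996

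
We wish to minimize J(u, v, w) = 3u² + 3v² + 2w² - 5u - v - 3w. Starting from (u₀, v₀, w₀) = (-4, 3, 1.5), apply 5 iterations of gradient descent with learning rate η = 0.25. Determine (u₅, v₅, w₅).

(0.984375, 0.078125, 0.75)

∇J = (6u - 5, 6v - 1, 4w - 3)
Step 1: at (-4, 3, 1.5), ∇J = (-29, 17, 3) → (-4, 3, 1.5) − 0.25·(-29, 17, 3) = (3.25, -1.25, 0.75)
Step 2: at (3.25, -1.25, 0.75), ∇J = (14.5, -8.5, 0) → (3.25, -1.25, 0.75) − 0.25·(14.5, -8.5, 0) = (-0.375, 0.875, 0.75)
Step 3: at (-0.375, 0.875, 0.75), ∇J = (-7.25, 4.25, 0) → (-0.375, 0.875, 0.75) − 0.25·(-7.25, 4.25, 0) = (1.4375, -0.1875, 0.75)
Step 4: at (1.4375, -0.1875, 0.75), ∇J = (3.625, -2.125, 0) → (1.4375, -0.1875, 0.75) − 0.25·(3.625, -2.125, 0) = (0.53125, 0.34375, 0.75)
Step 5: at (0.53125, 0.34375, 0.75), ∇J = (-1.8125, 1.0625, 0) → (0.53125, 0.34375, 0.75) − 0.25·(-1.8125, 1.0625, 0) = (0.984375, 0.078125, 0.75)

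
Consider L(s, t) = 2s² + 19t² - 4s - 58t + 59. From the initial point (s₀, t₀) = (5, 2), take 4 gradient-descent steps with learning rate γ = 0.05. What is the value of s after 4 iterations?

2.6384

∇L = (4s - 4, 38t - 58)
Step 1: at (5, 2), ∇L = (16, 18) → (5, 2) − 0.05·(16, 18) = (4.2, 1.1)
Step 2: at (4.2, 1.1), ∇L = (12.8, -16.2) → (4.2, 1.1) − 0.05·(12.8, -16.2) = (3.56, 1.91)
Step 3: at (3.56, 1.91), ∇L = (10.24, 14.58) → (3.56, 1.91) − 0.05·(10.24, 14.58) = (3.048, 1.181)
Step 4: at (3.048, 1.181), ∇L = (8.192, -13.122) → (3.048, 1.181) − 0.05·(8.192, -13.122) = (2.6384, 1.8371)
s = 2.6384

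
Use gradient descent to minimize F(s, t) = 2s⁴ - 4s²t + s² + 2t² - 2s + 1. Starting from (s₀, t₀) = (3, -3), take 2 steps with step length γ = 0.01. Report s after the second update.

∇F = (8s³ - 8st + 2s - 2, -4s² + 4t)
Step 1: at (3, -3), ∇F = (292, -48) → (3, -3) − 0.01·(292, -48) = (0.08, -2.52)
Step 2: at (0.08, -2.52), ∇F = (-0.223104, -10.1056) → (0.08, -2.52) − 0.01·(-0.223104, -10.1056) = (0.08223104, -2.418944)
s = 0.08223104

0.08223104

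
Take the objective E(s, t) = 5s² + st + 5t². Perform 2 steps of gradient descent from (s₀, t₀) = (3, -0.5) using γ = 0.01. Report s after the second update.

2.4393

∇E = (10s + t, s + 10t)
(s₁, t₁) = (3, -0.5) − 0.01·(29.5, -2) = (2.705, -0.48)
(s₂, t₂) = (2.705, -0.48) − 0.01·(26.57, -2.095) = (2.4393, -0.45905)
s = 2.4393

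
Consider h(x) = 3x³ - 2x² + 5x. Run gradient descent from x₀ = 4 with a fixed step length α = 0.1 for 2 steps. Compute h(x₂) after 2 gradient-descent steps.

-2304875.312678643

h′(x) = 9x² - 4x + 5
Step 1: h′(4) = 133; x₁ = 4 − 0.1·133 = -9.3
Step 2: h′(-9.3) = 820.61; x₂ = -9.3 − 0.1·820.61 = -91.361
h(-91.361) = -2304875.312678643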